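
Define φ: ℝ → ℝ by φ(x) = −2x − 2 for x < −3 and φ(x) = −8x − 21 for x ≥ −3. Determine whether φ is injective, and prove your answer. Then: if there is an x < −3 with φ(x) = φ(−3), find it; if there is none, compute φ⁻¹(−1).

-5/2

Both pieces are strictly decreasing (slopes −2 and −8), so each is injective on its own interval.
The left piece maps (−∞, −3) onto (4, ∞); the right piece maps [−3, ∞) onto (−∞, 3].
These images are disjoint, so no value is attained by both pieces. Therefore φ is injective.
Because the two images are disjoint, no x < −3 has φ(x) = φ(−3), so we compute φ⁻¹(−1): −1 lies in (−∞, 3], so solve −8x − 21 = −1: x = (−1 + 21)/(−8) = −5/2.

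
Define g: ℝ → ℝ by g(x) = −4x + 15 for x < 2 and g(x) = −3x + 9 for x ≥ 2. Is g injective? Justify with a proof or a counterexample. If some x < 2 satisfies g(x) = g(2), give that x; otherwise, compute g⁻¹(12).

3/4

Both pieces are strictly decreasing (slopes −4 and −3), so each is injective on its own interval.
The left piece maps (−∞, 2) onto (7, ∞); the right piece maps [2, ∞) onto (−∞, 3].
These images are disjoint, so no value is attained by both pieces. Therefore g is injective.
Because the two images are disjoint, no x < 2 has g(x) = g(2), so we compute g⁻¹(12): 12 lies in (7, ∞), so solve −4x + 15 = 12: x = (12 − 15)/(−4) = 3/4.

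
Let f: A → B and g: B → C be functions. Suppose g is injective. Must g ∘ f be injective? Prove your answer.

No. Take A = {0, 1}, B = C = {0, 1, 2, 3, 4}, f(0) = f(1) = 0, and g = identity (injective).
Then (g ∘ f)(0) = (g ∘ f)(1) = 0 with 0 ≠ 1, so g ∘ f is not injective.

not injective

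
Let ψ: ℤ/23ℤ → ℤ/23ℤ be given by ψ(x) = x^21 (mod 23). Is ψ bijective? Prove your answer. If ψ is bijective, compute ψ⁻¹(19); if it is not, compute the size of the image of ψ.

Since 23 is prime, the nonzero elements of ℤ/23ℤ form a cyclic group of order 22.
As gcd(21, 22) = 1, raising to the 21st power is a bijection on this group: if s^21 ≡ t^21 then (st^{−1})^21 = 1, and the only element of order dividing gcd(21, 22) = 1 is 1, so s = t.
With ψ(0) = 0 this makes ψ injective on all of ℤ/23ℤ, hence bijective (finite equal-size domain and codomain). In particular ψ is bijective.
Since ψ is bijective, we find the preimage of 19. The inverse of x ↦ x^21 on (ℤ/23ℤ)^× is x ↦ x^21, because 21·21 = 441 = 20·22 + 1 ≡ 1 (mod 22) and x^{22} = 1 for x ≠ 0 (Fermat). So ψ⁻¹(19) = 19^21 mod 23.
Repeated squaring mod 23: 19^1 ≡ 19, 19^2 ≡ 19² = 361 ≡ 16, 19^4 ≡ 16² = 256 ≡ 3, 19^8 ≡ 3² = 9, 19^16 ≡ 9² = 81 ≡ 12. Since 21 = 16 + 4 + 1, 19^21 ≡ 12·3·19: 12·3 = 36 ≡ 13, then 13·19 = 247 ≡ 17. So 19^21 ≡ 17 (mod 23).
Hence ψ⁻¹(19) = 17.

17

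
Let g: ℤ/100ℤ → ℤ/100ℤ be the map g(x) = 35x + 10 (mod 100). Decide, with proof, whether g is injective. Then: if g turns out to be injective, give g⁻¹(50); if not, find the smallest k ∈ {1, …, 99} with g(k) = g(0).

We have gcd(35, 100) = 5 > 1. Taking x_1 = 0 and x_2 = 20: g(0) = 10 and g(20) = 35·20 + 10 = 710 ≡ 10 (mod 100).
So g(0) = g(20) while 0 ≠ 20, hence g is not injective.
Since g is not injective, we find the least positive k with g(k) = g(0): this means 35k ≡ 0 (mod 100), i.e. 100 ∣ 35k. Since gcd(35, 100) = 5, dividing through by 5 this holds exactly when 20 ∣ 7k, and as gcd(7, 20) = 1, exactly when 20 ∣ k.
The smallest positive such k is 20.

20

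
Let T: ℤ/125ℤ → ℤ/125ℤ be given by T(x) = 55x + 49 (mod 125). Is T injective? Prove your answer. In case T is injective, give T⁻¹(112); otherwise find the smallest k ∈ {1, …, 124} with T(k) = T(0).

25

We have gcd(55, 125) = 5 > 1. Taking u = 0 and v = 25: T(0) = 49 and T(25) = 55·25 + 49 = 1424 ≡ 49 (mod 125).
So T(0) = T(25) while 0 ≠ 25, so T is not injective.
Since T is not injective, we find the least positive k with T(k) = T(0): this means 55k ≡ 0 (mod 125), i.e. 125 ∣ 55k. Since gcd(55, 125) = 5, dividing through by 5 this holds exactly when 25 ∣ 11k, and as gcd(11, 25) = 1, exactly when 25 ∣ k.
The smallest positive such k is 25.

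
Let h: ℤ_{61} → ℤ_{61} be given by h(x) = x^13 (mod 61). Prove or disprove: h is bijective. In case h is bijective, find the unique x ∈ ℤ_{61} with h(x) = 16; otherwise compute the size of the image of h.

15

Since 61 is prime, the nonzero elements of ℤ_{61} form a cyclic group of order 60.
As gcd(13, 60) = 1, raising to the 13th power is a bijection on this group: if a^13 ≡ b^13 then (ab^{−1})^13 = 1, and the only element of order dividing gcd(13, 60) = 1 is 1, so a = b.
With h(0) = 0 this makes h injective on all of ℤ_{61}, hence bijective (finite equal-size domain and codomain). In particular h is bijective.
Since h is bijective, we find the preimage of 16. The inverse of x ↦ x^13 on (ℤ_{61})^× is x ↦ x^37, because 13·37 = 481 = 8·60 + 1 ≡ 1 (mod 60) and x^{60} = 1 for x ≠ 0 (Fermat). So h⁻¹(16) = 16^37 mod 61.
Repeated squaring mod 61: 16^1 ≡ 16, 16^2 ≡ 16² = 256 ≡ 12, 16^4 ≡ 12² = 144 ≡ 22, 16^8 ≡ 22² = 484 ≡ 57, 16^16 ≡ 57² = 3249 ≡ 16, 16^32 ≡ 16² = 256 ≡ 12. Since 37 = 32 + 4 + 1, 16^37 ≡ 12·22·16: 12·22 = 264 ≡ 20, then 20·16 = 320 ≡ 15. So 16^37 ≡ 15 (mod 61).
Hence h⁻¹(16) = 15.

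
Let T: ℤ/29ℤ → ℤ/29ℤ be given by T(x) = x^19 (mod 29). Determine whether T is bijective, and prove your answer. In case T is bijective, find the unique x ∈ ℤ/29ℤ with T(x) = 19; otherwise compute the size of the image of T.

Since 29 is prime, the nonzero elements of ℤ/29ℤ form a cyclic group of order 28.
As gcd(19, 28) = 1, raising to the 19th power is a bijection on this group: if x_1^19 ≡ x_2^19 then (x_1x_2^{−1})^19 = 1, and the only element of order dividing gcd(19, 28) = 1 is 1, so x_1 = x_2.
With T(0) = 0 this makes T injective on all of ℤ/29ℤ, hence bijective (finite equal-size domain and codomain). In particular T is bijective.
Since T is bijective, we find the preimage of 19. The inverse of x ↦ x^19 on (ℤ/29ℤ)^× is x ↦ x^3, because 19·3 = 57 = 2·28 + 1 ≡ 1 (mod 28) and x^{28} = 1 for x ≠ 0 (Fermat). So T⁻¹(19) = 19^3 mod 29.
Repeated squaring mod 29: 19^1 ≡ 19, 19^2 ≡ 19² = 361 ≡ 13. Since 3 = 2 + 1, 19^3 ≡ 13·19: 13·19 = 247 ≡ 15. So 19^3 ≡ 15 (mod 29).
Hence T⁻¹(19) = 15.

15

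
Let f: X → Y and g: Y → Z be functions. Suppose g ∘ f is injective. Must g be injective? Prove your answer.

No. Take X = {0}, Y = {0, 1, 2}, Z = {0, 1, 2}, f(a) = a for each a ∈ X, and g(b) = 1 if b ∈ {1, 2} else g(b) = b.
Then g ∘ f = f is injective (X ⊂ Y and f is the inclusion), but g(1) = g(2) = 1 with 1 ≠ 2, so g is not injective.

not injective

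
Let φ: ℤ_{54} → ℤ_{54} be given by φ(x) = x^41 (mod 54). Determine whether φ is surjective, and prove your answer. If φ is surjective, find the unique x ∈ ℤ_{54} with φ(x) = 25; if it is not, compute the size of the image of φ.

38

φ(0) = 0^41 = 0.
φ(6): Repeated squaring mod 54: 6^1 ≡ 6, 6^2 ≡ 6² = 36, 6^4 ≡ 36² = 1296 ≡ 0, 6^8 ≡ 0² = 0, 6^16 ≡ 0² = 0, 6^32 ≡ 0² = 0. Since 41 = 32 + 8 + 1, 6^41 ≡ 0·0·6: 0·0 = 0, then 0·6 = 0. So 6^41 ≡ 0 (mod 54).
So φ(0) = φ(6) = 0 while 0 ≠ 6, hence φ is not injective.
A non-injective map from the 54-element set ℤ_{54} to itself takes at most 53 distinct values, so it cannot be surjective. Thus φ is not surjective.
Since φ is not surjective, we determine |image(φ)|. Computing x^41 mod 54 for each x (by repeated squaring, reducing mod 54 at every step), the values φ(0), φ(1), …, φ(53) are: 0, 1, 32, 27, 52, 47, 0, 13, 44, 27, 46, 23, 0, 43, 38, 27, 4, 35, 0, 37, 14, 27, 34, 29, 0, 49, 26, 27, 28, 5, 0, 25, 20, 27, 40, 17, 0, 19, 50, 27, 16, 11, 0, 31, 8, 27, 10, 41, 0, 7, 2, 27, 22, 53.
The distinct values are {0, 1, 2, 4, 5, 7, 8, 10, 11, 13, 14, 16, 17, 19, 20, 22, 23, 25, 26, 27, 28, 29, 31, 32, 34, 35, 37, 38, 40, 41, 43, 44, 46, 47, 49, 50, 52, 53}; there are 38 of them.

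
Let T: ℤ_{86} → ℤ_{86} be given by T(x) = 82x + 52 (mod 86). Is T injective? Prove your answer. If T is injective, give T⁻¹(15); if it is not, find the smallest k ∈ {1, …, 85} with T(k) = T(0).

43

Recall that T is injective if T(u) = T(v) implies u = v.
We have gcd(82, 86) = 2 > 1. Taking u = 0 and v = 43: T(0) = 52 and T(43) = 82·43 + 52 = 3578 ≡ 52 (mod 86).
So T(0) = T(43) while 0 ≠ 43, thus T is not injective.
Since T is not injective, we find the least positive k with T(k) = T(0): this means 82k ≡ 0 (mod 86), i.e. 86 ∣ 82k. Since gcd(82, 86) = 2, dividing through by 2 this holds exactly when 43 ∣ 41k, and as gcd(41, 43) = 1, exactly when 43 ∣ k.
The smallest positive such k is 43.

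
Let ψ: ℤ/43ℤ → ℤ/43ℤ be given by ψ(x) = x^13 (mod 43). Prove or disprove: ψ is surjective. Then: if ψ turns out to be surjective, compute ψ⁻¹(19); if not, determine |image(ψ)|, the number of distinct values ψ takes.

20

Since 43 is prime, the nonzero elements of ℤ/43ℤ form a cyclic group of order 42.
As gcd(13, 42) = 1, raising to the 13th power is a bijection on this group: if a^13 ≡ b^13 then (ab^{−1})^13 = 1, and the only element of order dividing gcd(13, 42) = 1 is 1, so a = b.
With ψ(0) = 0 this makes ψ injective on all of ℤ/43ℤ, hence bijective (finite equal-size domain and codomain). In particular ψ is surjective.
Since ψ is surjective, we find the preimage of 19. The inverse of x ↦ x^13 on (ℤ/43ℤ)^× is x ↦ x^13, because 13·13 = 169 = 4·42 + 1 ≡ 1 (mod 42) and x^{42} = 1 for x ≠ 0 (Fermat). So ψ⁻¹(19) = 19^13 mod 43.
Repeated squaring mod 43: 19^1 ≡ 19, 19^2 ≡ 19² = 361 ≡ 17, 19^4 ≡ 17² = 289 ≡ 31, 19^8 ≡ 31² = 961 ≡ 15. Since 13 = 8 + 4 + 1, 19^13 ≡ 15·31·19: 15·31 = 465 ≡ 35, then 35·19 = 665 ≡ 20. So 19^13 ≡ 20 (mod 43).
Hence ψ⁻¹(19) = 20.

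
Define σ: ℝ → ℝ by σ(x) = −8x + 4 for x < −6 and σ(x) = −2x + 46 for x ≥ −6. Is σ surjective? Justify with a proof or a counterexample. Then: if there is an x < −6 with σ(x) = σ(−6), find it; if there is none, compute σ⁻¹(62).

Both pieces are strictly decreasing (slopes −8 and −2), so each is injective on its own interval.
The left piece maps (−∞, −6) onto (52, ∞); the right piece maps [−6, ∞) onto (−∞, 58].
The union (52, ∞) ∪ (−∞, 58] covers ℝ, so σ is surjective.
For the follow-up: the images overlap, so an x < −6 with σ(x) = σ(−6) exists. σ(−6) = 58; solving −8x + 4 = 58 for x < −6 gives x = (58 − 4)/(−8) = −27/4.

-27/4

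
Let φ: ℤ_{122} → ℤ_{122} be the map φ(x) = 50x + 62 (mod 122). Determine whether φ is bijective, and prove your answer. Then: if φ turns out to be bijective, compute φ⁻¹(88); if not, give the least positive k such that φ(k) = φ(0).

61

We have gcd(50, 122) = 2 > 1. Taking x_1 = 0 and x_2 = 61: φ(0) = 62 and φ(61) = 50·61 + 62 = 3112 ≡ 62 (mod 122).
So φ(0) = φ(61) while 0 ≠ 61, hence φ is not injective, hence not bijective.
Since φ is not bijective, we find the least positive k with φ(k) = φ(0): this means 50k ≡ 0 (mod 122), i.e. 122 ∣ 50k. Since gcd(50, 122) = 2, dividing through by 2 this holds exactly when 61 ∣ 25k, and as gcd(25, 61) = 1, exactly when 61 ∣ k.
The smallest positive such k is 61.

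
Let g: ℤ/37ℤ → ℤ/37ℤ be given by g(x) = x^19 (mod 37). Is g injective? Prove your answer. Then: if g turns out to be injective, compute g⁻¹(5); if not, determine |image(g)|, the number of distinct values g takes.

Since 37 is prime, the nonzero elements of ℤ/37ℤ form a cyclic group of order 36.
As gcd(19, 36) = 1, raising to the 19th power is a bijection on this group: if s^19 ≡ t^19 then (st^{−1})^19 = 1, and the only element of order dividing gcd(19, 36) = 1 is 1, so s = t.
With g(0) = 0 this makes g injective on all of ℤ/37ℤ, hence bijective (finite equal-size domain and codomain). In particular g is injective.
Since g is injective, we find the preimage of 5. The inverse of x ↦ x^19 on (ℤ/37ℤ)^× is x ↦ x^19, because 19·19 = 361 = 10·36 + 1 ≡ 1 (mod 36) and x^{36} = 1 for x ≠ 0 (Fermat). So g⁻¹(5) = 5^19 mod 37.
Repeated squaring mod 37: 5^1 ≡ 5, 5^2 ≡ 5² = 25, 5^4 ≡ 25² = 625 ≡ 33, 5^8 ≡ 33² = 1089 ≡ 16, 5^16 ≡ 16² = 256 ≡ 34. Since 19 = 16 + 2 + 1, 5^19 ≡ 34·25·5: 34·25 = 850 ≡ 36, then 36·5 = 180 ≡ 32. So 5^19 ≡ 32 (mod 37).
Hence g⁻¹(5) = 32.

32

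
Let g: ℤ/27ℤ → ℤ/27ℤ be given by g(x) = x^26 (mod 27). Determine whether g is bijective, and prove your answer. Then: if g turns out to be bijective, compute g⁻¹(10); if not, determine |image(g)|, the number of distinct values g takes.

10

g(0) = 0^26 = 0.
g(3): Repeated squaring mod 27: 3^1 ≡ 3, 3^2 ≡ 3² = 9, 3^4 ≡ 9² = 81 ≡ 0, 3^8 ≡ 0² = 0, 3^16 ≡ 0² = 0. Since 26 = 16 + 8 + 2, 3^26 ≡ 0·0·9: 0·0 = 0, then 0·9 = 0. So 3^26 ≡ 0 (mod 27).
So g(0) = g(3) = 0 while 0 ≠ 3, hence g is not injective, hence not bijective.
Since g is not bijective, we determine |image(g)|. Computing x^26 mod 27 for each x (by repeated squaring, reducing mod 27 at every step), the values g(0), g(1), …, g(26) are: 0, 1, 13, 0, 7, 16, 0, 4, 10, 0, 19, 22, 0, 25, 25, 0, 22, 19, 0, 10, 4, 0, 16, 7, 0, 13, 1.
The distinct values are {0, 1, 4, 7, 10, 13, 16, 19, 22, 25}; there are 10 of them.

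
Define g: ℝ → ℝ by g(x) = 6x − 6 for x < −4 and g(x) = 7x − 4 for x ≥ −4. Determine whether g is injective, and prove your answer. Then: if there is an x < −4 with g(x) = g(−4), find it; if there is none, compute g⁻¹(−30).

Both pieces are strictly increasing (slopes 6 and 7), so each is injective on its own interval.
The left piece maps (−∞, −4) onto (−∞, −30); the right piece maps [−4, ∞) onto [−32, ∞).
These images overlap. In particular g(−4) = −32 (right piece), and solving 6x − 6 = −32 on the left piece gives x = −13/3 < −4.
So g(−13/3) = g(−4) with −13/3 ≠ −4, and g is not injective. This x = −13/3 is the requested value below −4.

-13/3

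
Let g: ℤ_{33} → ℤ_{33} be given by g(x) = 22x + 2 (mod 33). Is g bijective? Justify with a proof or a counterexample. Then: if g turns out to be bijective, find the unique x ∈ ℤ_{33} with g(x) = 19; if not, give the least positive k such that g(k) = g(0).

We have gcd(22, 33) = 11 > 1. Taking u = 0 and v = 3: g(0) = 2 and g(3) = 22·3 + 2 = 68 ≡ 2 (mod 33).
So g(0) = g(3) while 0 ≠ 3, therefore g is not injective, hence not bijective.
Since g is not bijective, we find the least positive k with g(k) = g(0): this means 22k ≡ 0 (mod 33), i.e. 33 ∣ 22k. Since gcd(22, 33) = 11, dividing through by 11 this holds exactly when 3 ∣ 2k, and as gcd(2, 3) = 1, exactly when 3 ∣ k.
The smallest positive such k is 3.

3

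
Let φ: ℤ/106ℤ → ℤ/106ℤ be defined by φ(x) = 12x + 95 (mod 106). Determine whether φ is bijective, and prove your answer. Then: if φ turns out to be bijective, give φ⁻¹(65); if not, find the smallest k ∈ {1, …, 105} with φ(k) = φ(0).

By definition, φ is injective if φ(s) = φ(t) implies s = t.
We have gcd(12, 106) = 2 > 1. Taking s = 0 and t = 53: φ(0) = 95 and φ(53) = 12·53 + 95 = 731 ≡ 95 (mod 106).
So φ(0) = φ(53) while 0 ≠ 53, therefore φ is not injective, hence not bijective.
Since φ is not bijective, we find the least positive k with φ(k) = φ(0): this means 12k ≡ 0 (mod 106), i.e. 106 ∣ 12k. Since gcd(12, 106) = 2, dividing through by 2 this holds exactly when 53 ∣ 6k, and as gcd(6, 53) = 1, exactly when 53 ∣ k.
The smallest positive such k is 53.

53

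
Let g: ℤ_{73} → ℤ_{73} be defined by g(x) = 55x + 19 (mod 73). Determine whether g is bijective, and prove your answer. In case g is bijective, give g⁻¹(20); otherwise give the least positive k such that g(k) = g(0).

Recall: injectivity means: for all u, v in the domain, g(u) = g(v) implies u = v.
If g(u) = g(v), then 55u ≡ 55v (mod 73). Because gcd(55, 73) = 1, we may cancel 55 to get u ≡ v (mod 73).
We now compute 55⁻¹ mod 73 explicitly. Euclid's algorithm: 73 = 1·55 + 18, 55 = 3·18 + 1; back-substituting gives 1 = 4·55 − 3·73, so 55⁻¹ ≡ 4 (mod 73).
For any y ∈ ℤ_{73}, x = 4(y − 19) mod 73 satisfies g(x) = 55·4(y − 19) + 19 ≡ y (since 55·4 ≡ 1 mod 73). So every y has a preimage.
Thus g is bijective.
Since g is bijective, we find g⁻¹(20): we need 55x ≡ 20 − 19 ≡ 1 (mod 73). Using 55⁻¹ = 4: x ≡ 4·1 = 4, so x = 4.
Check: g(4) = 55·4 + 19 = 239 = 3·73 + 20 ≡ 20 (mod 73).

4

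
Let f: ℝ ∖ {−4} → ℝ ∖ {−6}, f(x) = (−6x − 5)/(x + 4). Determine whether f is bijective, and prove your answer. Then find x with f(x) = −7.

-23

Suppose f(a) = f(b). Cross-multiplying: (−6a − 5)(b + 4) = (−6b − 5)(a + 4).
Expanding both sides and cancelling the symmetric terms leaves −19·(a − b) = 0. Since −19 ≠ 0, a = b. So f is injective.
For any y ≠ −6, solving y(x + 4) = −6x − 5 for x gives a well-defined x ≠ −4. So f is surjective.
Thus f is bijective.
Solving f(x) = −7: cross-multiplying gives −6x − 5 = −7(x + 4), which rearranges to 1x = −23, so x = −23.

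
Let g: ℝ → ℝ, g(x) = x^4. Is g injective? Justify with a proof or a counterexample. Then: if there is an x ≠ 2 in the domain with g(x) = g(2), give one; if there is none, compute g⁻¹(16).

g(2) = 16 = (−2)^4 = g(−2) (since 4 is even), with 2 ≠ −2. So g is not injective.
For the follow-up, such an x exists: taking x = −2 ∈ ℝ gives g(−2) = 16 = g(2) with −2 ≠ 2.

-2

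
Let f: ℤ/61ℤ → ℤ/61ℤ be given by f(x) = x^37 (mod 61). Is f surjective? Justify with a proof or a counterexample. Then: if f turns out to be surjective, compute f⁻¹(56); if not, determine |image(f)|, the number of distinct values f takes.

Since 61 is prime, the nonzero elements of ℤ/61ℤ form a cyclic group of order 60.
As gcd(37, 60) = 1, raising to the 37th power is a bijection on this group: if x_1^37 ≡ x_2^37 then (x_1x_2^{−1})^37 = 1, and the only element of order dividing gcd(37, 60) = 1 is 1, so x_1 = x_2.
With f(0) = 0 this makes f injective on all of ℤ/61ℤ, hence bijective (finite equal-size domain and codomain). In particular f is surjective.
Since f is surjective, we find the preimage of 56. The inverse of x ↦ x^37 on (ℤ/61ℤ)^× is x ↦ x^13, because 37·13 = 481 = 8·60 + 1 ≡ 1 (mod 60) and x^{60} = 1 for x ≠ 0 (Fermat). So f⁻¹(56) = 56^13 mod 61.
Repeated squaring mod 61: 56^1 ≡ 56, 56^2 ≡ 56² = 3136 ≡ 25, 56^4 ≡ 25² = 625 ≡ 15, 56^8 ≡ 15² = 225 ≡ 42. Since 13 = 8 + 4 + 1, 56^13 ≡ 42·15·56: 42·15 = 630 ≡ 20, then 20·56 = 1120 ≡ 22. So 56^13 ≡ 22 (mod 61).
Hence f⁻¹(56) = 22.

22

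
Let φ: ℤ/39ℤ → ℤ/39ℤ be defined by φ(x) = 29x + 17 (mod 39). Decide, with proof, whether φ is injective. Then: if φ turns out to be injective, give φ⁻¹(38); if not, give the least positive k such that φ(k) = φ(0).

33

Suppose φ(x_1) = φ(x_2) in ℤ/39ℤ. Then 29x_1 + 17 ≡ 29x_2 + 17 (mod 39), hence 29(x_1 − x_2) ≡ 0 (mod 39).
Since gcd(29, 39) = 1, 29 is invertible modulo 39, therefore x_1 − x_2 ≡ 0 (mod 39), i.e. x_1 = x_2.
Thus φ is injective.
We now compute 29⁻¹ mod 39 explicitly. Euclid's algorithm: 39 = 1·29 + 10, 29 = 2·10 + 9, 10 = 1·9 + 1; back-substituting gives 1 = 35·29 − 26·39, so 29⁻¹ ≡ 35 (mod 39).
Since φ is injective, we compute φ⁻¹(38): solve 29x + 17 ≡ 38 (mod 39), i.e. 29x ≡ 21 (mod 39).
Multiplying by 29⁻¹ = 35 gives x ≡ 35·21 = 735 = 18·39 + 33 ≡ 33 (mod 39).
Check: φ(33) = 29·33 + 17 = 974 = 24·39 + 38 ≡ 38 (mod 39).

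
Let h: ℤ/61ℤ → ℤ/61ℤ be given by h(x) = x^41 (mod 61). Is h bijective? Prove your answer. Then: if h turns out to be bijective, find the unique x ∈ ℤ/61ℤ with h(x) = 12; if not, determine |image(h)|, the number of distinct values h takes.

15

Since 61 is prime, the nonzero elements of ℤ/61ℤ form a cyclic group of order 60.
As gcd(41, 60) = 1, raising to the 41st power is a bijection on this group: if u^41 ≡ v^41 then (uv^{−1})^41 = 1, and the only element of order dividing gcd(41, 60) = 1 is 1, so u = v.
With h(0) = 0 this makes h injective on all of ℤ/61ℤ, hence bijective (finite equal-size domain and codomain). In particular h is bijective.
Since h is bijective, we find the preimage of 12. The inverse of x ↦ x^41 on (ℤ/61ℤ)^× is x ↦ x^41, because 41·41 = 1681 = 28·60 + 1 ≡ 1 (mod 60) and x^{60} = 1 for x ≠ 0 (Fermat). So h⁻¹(12) = 12^41 mod 61.
Repeated squaring mod 61: 12^1 ≡ 12, 12^2 ≡ 12² = 144 ≡ 22, 12^4 ≡ 22² = 484 ≡ 57, 12^8 ≡ 57² = 3249 ≡ 16, 12^16 ≡ 16² = 256 ≡ 12, 12^32 ≡ 12² = 144 ≡ 22. Since 41 = 32 + 8 + 1, 12^41 ≡ 22·16·12: 22·16 = 352 ≡ 47, then 47·12 = 564 ≡ 15. So 12^41 ≡ 15 (mod 61).
Hence h⁻¹(12) = 15.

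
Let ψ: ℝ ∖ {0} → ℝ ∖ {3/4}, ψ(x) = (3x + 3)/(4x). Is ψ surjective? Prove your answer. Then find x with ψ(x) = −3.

-1/5

For any y ≠ 3/4, solving y(4x) = 3x + 3 for x gives a well-defined x ≠ 0. So ψ is surjective.
Solving ψ(x) = −3: cross-multiplying gives 3x + 3 = −3(4x), which rearranges to 15x = −3, so x = −1/5.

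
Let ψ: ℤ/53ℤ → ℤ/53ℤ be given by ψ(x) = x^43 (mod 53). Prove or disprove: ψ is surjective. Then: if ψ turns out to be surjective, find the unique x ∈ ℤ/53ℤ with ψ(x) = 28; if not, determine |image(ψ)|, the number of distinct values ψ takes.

Since 53 is prime, the nonzero elements of ℤ/53ℤ form a cyclic group of order 52.
As gcd(43, 52) = 1, raising to the 43rd power is a bijection on this group: if s^43 ≡ t^43 then (st^{−1})^43 = 1, and the only element of order dividing gcd(43, 52) = 1 is 1, so s = t.
With ψ(0) = 0 this makes ψ injective on all of ℤ/53ℤ, hence bijective (finite equal-size domain and codomain). In particular ψ is surjective.
Since ψ is surjective, we find the preimage of 28. The inverse of x ↦ x^43 on (ℤ/53ℤ)^× is x ↦ x^23, because 43·23 = 989 = 19·52 + 1 ≡ 1 (mod 52) and x^{52} = 1 for x ≠ 0 (Fermat). So ψ⁻¹(28) = 28^23 mod 53.
Repeated squaring mod 53: 28^1 ≡ 28, 28^2 ≡ 28² = 784 ≡ 42, 28^4 ≡ 42² = 1764 ≡ 15, 28^8 ≡ 15² = 225 ≡ 13, 28^16 ≡ 13² = 169 ≡ 10. Since 23 = 16 + 4 + 2 + 1, 28^23 ≡ 10·15·42·28: 10·15 = 150 ≡ 44, then 44·42 = 1848 ≡ 46, then 46·28 = 1288 ≡ 16. So 28^23 ≡ 16 (mod 53).
Hence ψ⁻¹(28) = 16.

16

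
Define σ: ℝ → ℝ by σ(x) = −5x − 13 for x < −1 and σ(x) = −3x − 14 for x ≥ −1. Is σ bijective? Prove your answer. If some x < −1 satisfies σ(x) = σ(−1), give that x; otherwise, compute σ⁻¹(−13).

-1/3

Both pieces are strictly decreasing (slopes −5 and −3), so each is injective on its own interval.
The left piece maps (−∞, −1) onto (−8, ∞); the right piece maps [−1, ∞) onto (−∞, −11].
The images leave a gap (−8 has no preimage), so σ is not surjective, hence not bijective.
Because the two images are disjoint, no x < −1 has σ(x) = σ(−1), so we compute σ⁻¹(−13): −13 lies in (−∞, −11], so solve −3x − 14 = −13: x = (−13 + 14)/(−3) = −1/3.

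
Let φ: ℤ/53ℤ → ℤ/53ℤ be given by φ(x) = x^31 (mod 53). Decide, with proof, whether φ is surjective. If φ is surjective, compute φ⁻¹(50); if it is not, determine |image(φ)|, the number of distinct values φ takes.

41

Since 53 is prime, the nonzero elements of ℤ/53ℤ form a cyclic group of order 52.
As gcd(31, 52) = 1, raising to the 31st power is a bijection on this group: if x_1^31 ≡ x_2^31 then (x_1x_2^{−1})^31 = 1, and the only element of order dividing gcd(31, 52) = 1 is 1, so x_1 = x_2.
With φ(0) = 0 this makes φ injective on all of ℤ/53ℤ, hence bijective (finite equal-size domain and codomain). In particular φ is surjective.
Since φ is surjective, we find the preimage of 50. The inverse of x ↦ x^31 on (ℤ/53ℤ)^× is x ↦ x^47, because 31·47 = 1457 = 28·52 + 1 ≡ 1 (mod 52) and x^{52} = 1 for x ≠ 0 (Fermat). So φ⁻¹(50) = 50^47 mod 53.
Repeated squaring mod 53: 50^1 ≡ 50, 50^2 ≡ 50² = 2500 ≡ 9, 50^4 ≡ 9² = 81 ≡ 28, 50^8 ≡ 28² = 784 ≡ 42, 50^16 ≡ 42² = 1764 ≡ 15, 50^32 ≡ 15² = 225 ≡ 13. Since 47 = 32 + 8 + 4 + 2 + 1, 50^47 ≡ 13·42·28·9·50: 13·42 = 546 ≡ 16, then 16·28 = 448 ≡ 24, then 24·9 = 216 ≡ 4, then 4·50 = 200 ≡ 41. So 50^47 ≡ 41 (mod 53).
Hence φ⁻¹(50) = 41.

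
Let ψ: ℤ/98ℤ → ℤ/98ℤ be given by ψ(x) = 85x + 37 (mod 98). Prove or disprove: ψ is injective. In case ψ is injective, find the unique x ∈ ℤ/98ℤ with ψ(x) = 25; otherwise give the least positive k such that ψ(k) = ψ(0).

16

If ψ(x_1) = ψ(x_2), then 85x_1 ≡ 85x_2 (mod 98). Because gcd(85, 98) = 1, we may cancel 85 to get x_1 ≡ x_2 (mod 98).
Hence ψ is injective.
We now compute 85⁻¹ mod 98 explicitly. Euclid's algorithm: 98 = 1·85 + 13, 85 = 6·13 + 7, 13 = 1·7 + 6, 7 = 1·6 + 1; back-substituting gives 1 = 15·85 − 13·98, so 85⁻¹ ≡ 15 (mod 98).
Since ψ is injective, we compute ψ⁻¹(25): solve 85x + 37 ≡ 25 (mod 98), i.e. 85x ≡ 86 (mod 98).
Multiplying by 85⁻¹ = 15 gives x ≡ 15·86 = 1290 = 13·98 + 16 ≡ 16 (mod 98).
Check: ψ(16) = 85·16 + 37 = 1397 = 14·98 + 25 ≡ 25 (mod 98).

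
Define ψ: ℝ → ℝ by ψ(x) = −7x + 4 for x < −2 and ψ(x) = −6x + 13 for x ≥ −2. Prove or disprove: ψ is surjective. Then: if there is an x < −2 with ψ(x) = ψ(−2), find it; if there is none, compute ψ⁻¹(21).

Both pieces are strictly decreasing (slopes −7 and −6), so each is injective on its own interval.
The left piece maps (−∞, −2) onto (18, ∞); the right piece maps [−2, ∞) onto (−∞, 25].
The union (18, ∞) ∪ (−∞, 25] covers ℝ, so ψ is surjective.
For the follow-up: the images overlap, so an x < −2 with ψ(x) = ψ(−2) exists. ψ(−2) = 25; solving −7x + 4 = 25 for x < −2 gives x = (25 − 4)/(−7) = −3.

-3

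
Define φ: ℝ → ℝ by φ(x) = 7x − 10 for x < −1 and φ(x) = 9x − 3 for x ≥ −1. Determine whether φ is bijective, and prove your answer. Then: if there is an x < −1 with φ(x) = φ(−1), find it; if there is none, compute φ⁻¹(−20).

Both pieces are strictly increasing (slopes 7 and 9), so each is injective on its own interval.
The left piece maps (−∞, −1) onto (−∞, −17); the right piece maps [−1, ∞) onto [−12, ∞).
The images leave a gap (−17 has no preimage), so φ is not surjective, hence not bijective.
Because the two images are disjoint, no x < −1 has φ(x) = φ(−1), so we compute φ⁻¹(−20): −20 lies in (−∞, −17), so solve 7x − 10 = −20: x = (−20 + 10)/7 = −10/7.

-10/7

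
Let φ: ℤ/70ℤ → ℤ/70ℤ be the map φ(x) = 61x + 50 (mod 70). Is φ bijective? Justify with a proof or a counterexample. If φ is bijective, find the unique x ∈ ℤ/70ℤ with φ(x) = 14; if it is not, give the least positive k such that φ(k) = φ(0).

If φ(s) = φ(t), then 61s ≡ 61t (mod 70). Because gcd(61, 70) = 1, we may cancel 61 to get s ≡ t (mod 70).
We now compute 61⁻¹ mod 70 explicitly. Euclid's algorithm: 70 = 1·61 + 9, 61 = 6·9 + 7, 9 = 1·7 + 2, 7 = 3·2 + 1; back-substituting gives 1 = 31·61 − 27·70, so 61⁻¹ ≡ 31 (mod 70).
Then y ↦ 31(y − 50) is a two-sided inverse to φ, so every y ∈ ℤ/70ℤ has a preimage.
Thus φ is bijective.
Since φ is bijective, we find φ⁻¹(14): we need 61x ≡ 14 − 50 ≡ 34 (mod 70). Using 61⁻¹ = 31: x ≡ 31·34 = 1054 = 15·70 + 4, so x = 4.
Check: φ(4) = 61·4 + 50 = 294 = 4·70 + 14 ≡ 14 (mod 70).

4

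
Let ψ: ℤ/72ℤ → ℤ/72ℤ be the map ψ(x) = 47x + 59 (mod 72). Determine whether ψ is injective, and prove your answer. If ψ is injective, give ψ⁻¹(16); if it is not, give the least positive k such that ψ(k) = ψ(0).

If ψ(u) = ψ(v), then 47u ≡ 47v (mod 72). Because gcd(47, 72) = 1, we may cancel 47 to get u ≡ v (mod 72).
So ψ is injective.
We now compute 47⁻¹ mod 72 explicitly. Euclid's algorithm: 72 = 1·47 + 25, 47 = 1·25 + 22, 25 = 1·22 + 3, 22 = 7·3 + 1; back-substituting gives 1 = 23·47 − 15·72, so 47⁻¹ ≡ 23 (mod 72).
Since ψ is injective, we find ψ⁻¹(16): we need 47x ≡ 16 − 59 ≡ 29 (mod 72). Using 47⁻¹ = 23: x ≡ 23·29 = 667 = 9·72 + 19, so x = 19.
Check: ψ(19) = 47·19 + 59 = 952 = 13·72 + 16 ≡ 16 (mod 72).

19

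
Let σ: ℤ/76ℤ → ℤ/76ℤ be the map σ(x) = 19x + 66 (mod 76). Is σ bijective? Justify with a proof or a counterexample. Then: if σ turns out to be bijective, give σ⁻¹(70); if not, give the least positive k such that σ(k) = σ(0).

We have gcd(19, 76) = 19 > 1. Taking s = 0 and t = 4: σ(0) = 66 and σ(4) = 19·4 + 66 = 142 ≡ 66 (mod 76).
So σ(0) = σ(4) while 0 ≠ 4, thus σ is not injective, hence not bijective.
Since σ is not bijective, we find the least positive k with σ(k) = σ(0): this means 19k ≡ 0 (mod 76), i.e. 76 ∣ 19k. Since gcd(19, 76) = 19, dividing through by 19 this holds exactly when 4 ∣ k.
The smallest positive such k is 4.

4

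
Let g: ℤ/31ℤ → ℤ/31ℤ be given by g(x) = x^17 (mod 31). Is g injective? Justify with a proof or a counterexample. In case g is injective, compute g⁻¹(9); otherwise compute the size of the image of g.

28

Since 31 is prime, the nonzero elements of ℤ/31ℤ form a cyclic group of order 30.
As gcd(17, 30) = 1, raising to the 17th power is a bijection on this group: if a^17 ≡ b^17 then (ab^{−1})^17 = 1, and the only element of order dividing gcd(17, 30) = 1 is 1, so a = b.
With g(0) = 0 this makes g injective on all of ℤ/31ℤ, hence bijective (finite equal-size domain and codomain). In particular g is injective.
Since g is injective, we find the preimage of 9. The inverse of x ↦ x^17 on (ℤ/31ℤ)^× is x ↦ x^23, because 17·23 = 391 = 13·30 + 1 ≡ 1 (mod 30) and x^{30} = 1 for x ≠ 0 (Fermat). So g⁻¹(9) = 9^23 mod 31.
Repeated squaring mod 31: 9^1 ≡ 9, 9^2 ≡ 9² = 81 ≡ 19, 9^4 ≡ 19² = 361 ≡ 20, 9^8 ≡ 20² = 400 ≡ 28, 9^16 ≡ 28² = 784 ≡ 9. Since 23 = 16 + 4 + 2 + 1, 9^23 ≡ 9·20·19·9: 9·20 = 180 ≡ 25, then 25·19 = 475 ≡ 10, then 10·9 = 90 ≡ 28. So 9^23 ≡ 28 (mod 31).
Hence g⁻¹(9) = 28.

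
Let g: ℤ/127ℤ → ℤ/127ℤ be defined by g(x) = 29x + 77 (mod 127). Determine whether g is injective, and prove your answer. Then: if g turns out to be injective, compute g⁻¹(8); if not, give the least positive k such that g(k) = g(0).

2

Recall that g is injective if g(a) = g(b) implies a = b.
If g(a) = g(b), then 29a ≡ 29b (mod 127). Because gcd(29, 127) = 1, we may cancel 29 to get a ≡ b (mod 127).
Therefore g is injective.
We now compute 29⁻¹ mod 127 explicitly. Euclid's algorithm: 127 = 4·29 + 11, 29 = 2·11 + 7, 11 = 1·7 + 4, 7 = 1·4 + 3, 4 = 1·3 + 1; back-substituting gives 1 = 92·29 − 21·127, so 29⁻¹ ≡ 92 (mod 127).
Since g is injective, we find g⁻¹(8): we need 29x ≡ 8 − 77 ≡ 58 (mod 127). Using 29⁻¹ = 92: x ≡ 92·58 = 5336 = 42·127 + 2, so x = 2.
Check: g(2) = 29·2 + 77 = 135 = 1·127 + 8 ≡ 8 (mod 127).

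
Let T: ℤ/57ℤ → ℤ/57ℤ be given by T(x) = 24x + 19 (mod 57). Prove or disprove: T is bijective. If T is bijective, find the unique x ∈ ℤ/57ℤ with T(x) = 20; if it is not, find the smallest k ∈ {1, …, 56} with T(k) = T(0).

We have gcd(24, 57) = 3 > 1. Taking u = 0 and v = 19: T(0) = 19 and T(19) = 24·19 + 19 = 475 ≡ 19 (mod 57).
So T(0) = T(19) while 0 ≠ 19, hence T is not injective, hence not bijective.
Since T is not bijective, we find the least positive k with T(k) = T(0): this means 24k ≡ 0 (mod 57), i.e. 57 ∣ 24k. Since gcd(24, 57) = 3, dividing through by 3 this holds exactly when 19 ∣ 8k, and as gcd(8, 19) = 1, exactly when 19 ∣ k.
The smallest positive such k is 19.

19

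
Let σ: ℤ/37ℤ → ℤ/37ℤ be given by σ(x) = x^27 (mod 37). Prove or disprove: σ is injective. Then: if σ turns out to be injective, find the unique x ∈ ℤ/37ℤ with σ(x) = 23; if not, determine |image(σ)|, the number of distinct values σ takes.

σ(3): Repeated squaring mod 37: 3^1 ≡ 3, 3^2 ≡ 3² = 9, 3^4 ≡ 9² = 81 ≡ 7, 3^8 ≡ 7² = 49 ≡ 12, 3^16 ≡ 12² = 144 ≡ 33. Since 27 = 16 + 8 + 2 + 1, 3^27 ≡ 33·12·9·3: 33·12 = 396 ≡ 26, then 26·9 = 234 ≡ 12, then 12·3 = 36. So 3^27 ≡ 36 (mod 37).
σ(4): Repeated squaring mod 37: 4^1 ≡ 4, 4^2 ≡ 4² = 16, 4^4 ≡ 16² = 256 ≡ 34, 4^8 ≡ 34² = 1156 ≡ 9, 4^16 ≡ 9² = 81 ≡ 7. Since 27 = 16 + 8 + 2 + 1, 4^27 ≡ 7·9·16·4: 7·9 = 63 ≡ 26, then 26·16 = 416 ≡ 9, then 9·4 = 36. So 4^27 ≡ 36 (mod 37).
So σ(3) = σ(4) = 36 while 3 ≠ 4, hence σ is not injective.
Since σ is not injective, we determine |image(σ)|. Computing x^27 mod 37 for each x (by repeated squaring, reducing mod 37 at every step), the values σ(0), σ(1), …, σ(36) are: 0, 1, 6, 36, 36, 31, 31, 1, 31, 1, 1, 36, 1, 31, 6, 6, 1, 31, 6, 31, 6, 36, 31, 31, 6, 36, 1, 36, 36, 6, 36, 6, 6, 1, 1, 31, 36.
The distinct values are {0, 1, 6, 31, 36}; there are 5 of them.

5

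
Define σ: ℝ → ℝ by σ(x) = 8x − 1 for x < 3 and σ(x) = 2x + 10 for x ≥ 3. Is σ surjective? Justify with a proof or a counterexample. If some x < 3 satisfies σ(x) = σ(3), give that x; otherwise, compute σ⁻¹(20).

Both pieces are strictly increasing (slopes 8 and 2), so each is injective on its own interval.
The left piece maps (−∞, 3) onto (−∞, 23); the right piece maps [3, ∞) onto [16, ∞).
The union (−∞, 23) ∪ [16, ∞) covers ℝ, so σ is surjective.
For the follow-up: the images overlap, so an x < 3 with σ(x) = σ(3) exists. σ(3) = 16; solving 8x − 1 = 16 for x < 3 gives x = (16 + 1)/8 = 17/8.

17/8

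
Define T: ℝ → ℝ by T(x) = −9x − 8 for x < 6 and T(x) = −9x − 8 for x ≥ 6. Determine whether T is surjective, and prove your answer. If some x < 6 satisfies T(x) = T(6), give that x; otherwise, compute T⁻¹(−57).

Both pieces are strictly decreasing (slopes −9 and −9), so each is injective on its own interval.
The left piece maps (−∞, 6) onto (−62, ∞); the right piece maps [6, ∞) onto (−∞, −62].
These images together cover ℝ, so T is surjective.
Because the two images are disjoint, no x < 6 has T(x) = T(6), so we compute T⁻¹(−57): −57 lies in (−62, ∞), so solve −9x − 8 = −57: x = (−57 + 8)/(−9) = 49/9.

49/9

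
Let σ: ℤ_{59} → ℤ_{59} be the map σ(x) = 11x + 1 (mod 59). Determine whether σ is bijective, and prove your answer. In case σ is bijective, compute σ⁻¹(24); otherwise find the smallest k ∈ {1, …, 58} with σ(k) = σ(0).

Recall that σ is injective if σ(x_1) = σ(x_2) implies x_1 = x_2.
Suppose σ(x_1) = σ(x_2) in ℤ_{59}. Then 11x_1 + 1 ≡ 11x_2 + 1 (mod 59), therefore 11(x_1 − x_2) ≡ 0 (mod 59).
Since gcd(11, 59) = 1, 11 is invertible modulo 59, therefore x_1 − x_2 ≡ 0 (mod 59), i.e. x_1 = x_2.
We now compute 11⁻¹ mod 59 explicitly. Euclid's algorithm: 59 = 5·11 + 4, 11 = 2·4 + 3, 4 = 1·3 + 1; back-substituting gives 1 = 43·11 − 8·59, so 11⁻¹ ≡ 43 (mod 59).
Then y ↦ 43(y − 1) is a two-sided inverse to σ, so every y ∈ ℤ_{59} has a preimage.
Thus σ is bijective.
Since σ is bijective, we compute σ⁻¹(24): solve 11x + 1 ≡ 24 (mod 59), i.e. 11x ≡ 23 (mod 59).
Multiplying by 11⁻¹ = 43 gives x ≡ 43·23 = 989 = 16·59 + 45 ≡ 45 (mod 59).
Check: σ(45) = 11·45 + 1 = 496 = 8·59 + 24 ≡ 24 (mod 59).

45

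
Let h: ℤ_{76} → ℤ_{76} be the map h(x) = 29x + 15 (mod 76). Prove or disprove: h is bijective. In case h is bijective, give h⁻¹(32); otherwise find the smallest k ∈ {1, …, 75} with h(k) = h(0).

Recall: h is injective if h(s) = h(t) implies s = t.
If h(s) = h(t), then 29s ≡ 29t (mod 76). Because gcd(29, 76) = 1, we may cancel 29 to get s ≡ t (mod 76).
We now compute 29⁻¹ mod 76 explicitly. Euclid's algorithm: 76 = 2·29 + 18, 29 = 1·18 + 11, 18 = 1·11 + 7, 11 = 1·7 + 4, 7 = 1·4 + 3, 4 = 1·3 + 1; back-substituting gives 1 = 21·29 − 8·76, so 29⁻¹ ≡ 21 (mod 76).
Then y ↦ 21(y − 15) is a two-sided inverse to h, so every y ∈ ℤ_{76} has a preimage.
So h is bijective.
Since h is bijective, we find h⁻¹(32): we need 29x ≡ 32 − 15 ≡ 17 (mod 76). Using 29⁻¹ = 21: x ≡ 21·17 = 357 = 4·76 + 53, so x = 53.
Check: h(53) = 29·53 + 15 = 1552 = 20·76 + 32 ≡ 32 (mod 76).

53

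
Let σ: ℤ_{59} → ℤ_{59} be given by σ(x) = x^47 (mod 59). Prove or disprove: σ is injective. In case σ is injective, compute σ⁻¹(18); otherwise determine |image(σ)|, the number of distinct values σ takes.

43

Since 59 is prime, the nonzero elements of ℤ_{59} form a cyclic group of order 58.
As gcd(47, 58) = 1, raising to the 47th power is a bijection on this group: if a^47 ≡ b^47 then (ab^{−1})^47 = 1, and the only element of order dividing gcd(47, 58) = 1 is 1, so a = b.
With σ(0) = 0 this makes σ injective on all of ℤ_{59}, hence bijective (finite equal-size domain and codomain). In particular σ is injective.
Since σ is injective, we find the preimage of 18. The inverse of x ↦ x^47 on (ℤ_{59})^× is x ↦ x^21, because 47·21 = 987 = 17·58 + 1 ≡ 1 (mod 58) and x^{58} = 1 for x ≠ 0 (Fermat). So σ⁻¹(18) = 18^21 mod 59.
Repeated squaring mod 59: 18^1 ≡ 18, 18^2 ≡ 18² = 324 ≡ 29, 18^4 ≡ 29² = 841 ≡ 15, 18^8 ≡ 15² = 225 ≡ 48, 18^16 ≡ 48² = 2304 ≡ 3. Since 21 = 16 + 4 + 1, 18^21 ≡ 3·15·18: 3·15 = 45, then 45·18 = 810 ≡ 43. So 18^21 ≡ 43 (mod 59).
Hence σ⁻¹(18) = 43.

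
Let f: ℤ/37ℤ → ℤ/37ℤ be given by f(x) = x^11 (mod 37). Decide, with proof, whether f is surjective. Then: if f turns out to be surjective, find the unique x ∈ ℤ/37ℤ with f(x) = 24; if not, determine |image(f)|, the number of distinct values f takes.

35

Since 37 is prime, the nonzero elements of ℤ/37ℤ form a cyclic group of order 36.
As gcd(11, 36) = 1, raising to the 11th power is a bijection on this group: if u^11 ≡ v^11 then (uv^{−1})^11 = 1, and the only element of order dividing gcd(11, 36) = 1 is 1, so u = v.
With f(0) = 0 this makes f injective on all of ℤ/37ℤ, hence bijective (finite equal-size domain and codomain). In particular f is surjective.
Since f is surjective, we find the preimage of 24. The inverse of x ↦ x^11 on (ℤ/37ℤ)^× is x ↦ x^23, because 11·23 = 253 = 7·36 + 1 ≡ 1 (mod 36) and x^{36} = 1 for x ≠ 0 (Fermat). So f⁻¹(24) = 24^23 mod 37.
Repeated squaring mod 37: 24^1 ≡ 24, 24^2 ≡ 24² = 576 ≡ 21, 24^4 ≡ 21² = 441 ≡ 34, 24^8 ≡ 34² = 1156 ≡ 9, 24^16 ≡ 9² = 81 ≡ 7. Since 23 = 16 + 4 + 2 + 1, 24^23 ≡ 7·34·21·24: 7·34 = 238 ≡ 16, then 16·21 = 336 ≡ 3, then 3·24 = 72 ≡ 35. So 24^23 ≡ 35 (mod 37).
Hence f⁻¹(24) = 35.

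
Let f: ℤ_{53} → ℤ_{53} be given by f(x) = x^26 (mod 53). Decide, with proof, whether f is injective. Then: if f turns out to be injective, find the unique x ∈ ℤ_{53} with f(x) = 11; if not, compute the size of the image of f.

3

f(2): Repeated squaring mod 53: 2^1 ≡ 2, 2^2 ≡ 2² = 4, 2^4 ≡ 4² = 16, 2^8 ≡ 16² = 256 ≡ 44, 2^16 ≡ 44² = 1936 ≡ 28. Since 26 = 16 + 8 + 2, 2^26 ≡ 28·44·4: 28·44 = 1232 ≡ 13, then 13·4 = 52. So 2^26 ≡ 52 (mod 53).
f(3): Repeated squaring mod 53: 3^1 ≡ 3, 3^2 ≡ 3² = 9, 3^4 ≡ 9² = 81 ≡ 28, 3^8 ≡ 28² = 784 ≡ 42, 3^16 ≡ 42² = 1764 ≡ 15. Since 26 = 16 + 8 + 2, 3^26 ≡ 15·42·9: 15·42 = 630 ≡ 47, then 47·9 = 423 ≡ 52. So 3^26 ≡ 52 (mod 53).
So f(2) = f(3) = 52 while 2 ≠ 3, so f is not injective.
Since f is not injective, we determine |image(f)|. Computing x^26 mod 53 for each x (by repeated squaring, reducing mod 53 at every step), the values f(0), f(1), …, f(52) are: 0, 1, 52, 52, 1, 52, 1, 1, 52, 1, 1, 1, 52, 1, 52, 1, 1, 1, 52, 52, 52, 52, 52, 52, 1, 1, 52, 52, 1, 1, 52, 52, 52, 52, 52, 52, 1, 1, 1, 52, 1, 52, 1, 1, 1, 52, 1, 1, 52, 1, 52, 52, 1.
The distinct values are {0, 1, 52}; there are 3 of them.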